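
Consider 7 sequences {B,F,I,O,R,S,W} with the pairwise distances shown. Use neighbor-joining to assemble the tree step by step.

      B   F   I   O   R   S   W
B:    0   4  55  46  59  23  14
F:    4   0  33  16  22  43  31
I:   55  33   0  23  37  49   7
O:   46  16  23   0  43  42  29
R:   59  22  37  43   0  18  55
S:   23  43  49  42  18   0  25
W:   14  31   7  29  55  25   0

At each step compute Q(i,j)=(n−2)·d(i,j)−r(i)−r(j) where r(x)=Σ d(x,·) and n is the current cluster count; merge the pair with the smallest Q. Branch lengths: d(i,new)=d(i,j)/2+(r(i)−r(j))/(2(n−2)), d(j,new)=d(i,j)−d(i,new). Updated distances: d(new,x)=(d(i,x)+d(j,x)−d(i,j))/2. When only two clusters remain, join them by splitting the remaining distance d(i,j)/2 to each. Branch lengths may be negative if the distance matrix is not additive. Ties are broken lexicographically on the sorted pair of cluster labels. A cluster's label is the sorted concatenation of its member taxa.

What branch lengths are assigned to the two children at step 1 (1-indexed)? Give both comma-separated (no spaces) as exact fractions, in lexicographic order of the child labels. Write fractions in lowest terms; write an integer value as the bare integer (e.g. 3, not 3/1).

iteration 1: select R,S (d=18, Q=-344); attach at lengths (62/5, 28/5); label the merged cluster RS
  updated: d(B,RS)=32, d(F,RS)=47/2, d(I,RS)=34, d(O,RS)=67/2, d(RS,W)=31
iteration 2: select B,F (d=4, Q=-485/2); attach at lengths (119/16, -55/16); label the merged cluster BF
  updated: d(BF,I)=42, d(BF,O)=29, d(BF,RS)=103/4, d(BF,W)=41/2
iteration 3: select I,W (d=7, Q=-345/2); attach at lengths (79/12, 5/12); label the merged cluster IW
  updated: d(BF,IW)=111/4, d(IW,O)=45/2, d(IW,RS)=29
iteration 4: select BF,RS (d=103/4, Q=-477/4); attach at lengths (183/16, 229/16); label the merged cluster BFRS
  updated: d(BFRS,IW)=31/2, d(BFRS,O)=147/8
iteration 5: select BFRS,IW (d=31/2, Q=-451/8); attach at lengths (91/16, 157/16); label the merged cluster BFIRSW
  updated: d(BFIRSW,O)=203/16
iteration 6: select BFIRSW,O (d=203/16); attach at lengths (203/32, 203/32); label the merged cluster BFIORSW
final tree: ((((B:119/16,F:-55/16):183/16,(R:62/5,S:28/5):229/16):91/16,(I:79/12,W:5/12):157/16):203/32,O:203/32)
total length: 1327/16

62/5,28/5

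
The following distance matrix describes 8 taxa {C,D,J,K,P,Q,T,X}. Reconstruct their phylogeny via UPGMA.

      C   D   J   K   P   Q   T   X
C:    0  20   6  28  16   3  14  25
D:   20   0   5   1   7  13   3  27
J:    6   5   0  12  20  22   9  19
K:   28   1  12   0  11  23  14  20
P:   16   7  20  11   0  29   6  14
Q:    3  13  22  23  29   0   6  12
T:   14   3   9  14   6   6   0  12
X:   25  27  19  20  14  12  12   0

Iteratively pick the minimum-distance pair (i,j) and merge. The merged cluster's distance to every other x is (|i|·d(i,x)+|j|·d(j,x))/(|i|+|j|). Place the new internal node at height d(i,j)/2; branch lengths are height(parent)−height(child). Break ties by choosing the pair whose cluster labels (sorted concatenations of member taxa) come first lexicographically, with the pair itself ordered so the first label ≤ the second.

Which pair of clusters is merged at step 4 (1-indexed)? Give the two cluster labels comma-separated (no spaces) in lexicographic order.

iteration 1: select D,K (d=1); attach at lengths (1/2, 1/2); label the merged cluster DK
  updated: d(C,DK)=24, d(DK,J)=17/2, d(DK,P)=9, d(DK,Q)=18, d(DK,T)=17/2, d(DK,X)=47/2
iteration 2: select C,Q (d=3); attach at lengths (3/2, 3/2); label the merged cluster CQ
  updated: d(CQ,DK)=21, d(CQ,J)=14, d(CQ,P)=45/2, d(CQ,T)=10, d(CQ,X)=37/2
iteration 3: select P,T (d=6); attach at lengths (3, 3); label the merged cluster PT
  updated: d(CQ,PT)=65/4, d(DK,PT)=35/4, d(J,PT)=29/2, d(PT,X)=13
iteration 4: select DK,J (d=17/2); attach at lengths (15/4, 17/4); label the merged cluster DJK
  updated: d(CQ,DJK)=56/3, d(DJK,PT)=32/3, d(DJK,X)=22
iteration 5: select DJK,PT (d=32/3); attach at lengths (13/12, 7/3); label the merged cluster DJKPT
  updated: d(CQ,DJKPT)=177/10, d(DJKPT,X)=92/5
iteration 6: select CQ,DJKPT (d=177/10); attach at lengths (147/20, 211/60); label the merged cluster CDJKPQT
  updated: d(CDJKPQT,X)=129/7
iteration 7: select CDJKPQT,X (d=129/7); attach at lengths (51/140, 129/14); label the merged cluster CDJKPQTX
final tree: (((C:3/2,Q:3/2):147/20,(((D:1/2,K:1/2):15/4,J:17/4):13/12,(P:3,T:3):7/3):211/60):51/140,X:129/14)
total length: 8791/210

DK,J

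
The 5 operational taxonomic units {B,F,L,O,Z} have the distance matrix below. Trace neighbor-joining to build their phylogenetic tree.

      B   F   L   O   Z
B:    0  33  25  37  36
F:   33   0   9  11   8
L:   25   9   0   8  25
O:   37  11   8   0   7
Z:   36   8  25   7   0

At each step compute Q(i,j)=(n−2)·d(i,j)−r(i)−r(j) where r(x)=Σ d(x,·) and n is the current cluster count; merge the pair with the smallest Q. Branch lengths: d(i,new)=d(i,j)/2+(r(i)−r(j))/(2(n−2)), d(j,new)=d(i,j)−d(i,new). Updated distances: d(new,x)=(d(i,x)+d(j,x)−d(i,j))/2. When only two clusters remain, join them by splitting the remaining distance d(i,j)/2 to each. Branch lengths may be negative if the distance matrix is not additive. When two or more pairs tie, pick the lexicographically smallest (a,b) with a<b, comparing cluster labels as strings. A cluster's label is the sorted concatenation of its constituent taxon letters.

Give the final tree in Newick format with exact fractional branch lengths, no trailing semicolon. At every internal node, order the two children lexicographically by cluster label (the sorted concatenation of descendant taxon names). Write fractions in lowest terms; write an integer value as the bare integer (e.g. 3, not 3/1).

((((B:139/6,L:11/6):13/2,F:2):4,O:9/4):19/8,Z:19/8)

step 1: merge (B,L) at d=25, Q=-123; branch lengths B→139/6, L→11/6; new cluster BL
  updated: d(BL,F)=17/2, d(BL,O)=10, d(BL,Z)=18
step 2: merge (BL,F) at d=17/2, Q=-47; branch lengths BL→13/2, F→2; new cluster BFL
  updated: d(BFL,O)=25/4, d(BFL,Z)=35/4
step 3: merge (BFL,O) at d=25/4, Q=-22; branch lengths BFL→4, O→9/4; new cluster BFLO
  updated: d(BFLO,Z)=19/4
step 4: merge (BFLO,Z) at d=19/4; branch lengths BFLO→19/8, Z→19/8; new cluster BFLOZ
final tree: ((((B:139/6,L:11/6):13/2,F:2):4,O:9/4):19/8,Z:19/8)
total length: 89/2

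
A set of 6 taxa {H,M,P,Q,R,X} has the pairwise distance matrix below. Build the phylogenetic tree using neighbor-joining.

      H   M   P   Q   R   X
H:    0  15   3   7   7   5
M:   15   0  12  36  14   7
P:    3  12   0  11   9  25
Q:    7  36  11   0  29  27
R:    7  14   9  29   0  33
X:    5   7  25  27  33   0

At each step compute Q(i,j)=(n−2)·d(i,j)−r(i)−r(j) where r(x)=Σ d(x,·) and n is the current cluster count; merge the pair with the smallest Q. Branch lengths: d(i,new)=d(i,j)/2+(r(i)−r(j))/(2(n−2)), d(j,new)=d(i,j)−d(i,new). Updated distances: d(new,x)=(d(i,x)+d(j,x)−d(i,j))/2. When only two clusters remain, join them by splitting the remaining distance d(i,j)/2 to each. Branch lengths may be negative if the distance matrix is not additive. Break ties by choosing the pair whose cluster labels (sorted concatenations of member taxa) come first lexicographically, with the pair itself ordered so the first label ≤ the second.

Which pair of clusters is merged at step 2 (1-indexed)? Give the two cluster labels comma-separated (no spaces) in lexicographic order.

iteration 1: select M,X (d=7, Q=-153); attach at lengths (15/8, 41/8); label the merged cluster MX
  updated: d(H,MX)=13/2, d(MX,P)=15, d(MX,Q)=28, d(MX,R)=20
iteration 2: select P,Q (d=11, Q=-80); attach at lengths (-2/3, 35/3); label the merged cluster PQ
  updated: d(H,PQ)=-1/2, d(MX,PQ)=16, d(PQ,R)=27/2
iteration 3: select H,PQ (d=-1/2, Q=-43); attach at lengths (-17/4, 15/4); label the merged cluster HPQ
  updated: d(HPQ,MX)=23/2, d(HPQ,R)=21/2
iteration 4: select HPQ,MX (d=23/2, Q=-42); attach at lengths (1, 21/2); label the merged cluster HMPQX
  updated: d(HMPQX,R)=19/2
iteration 5: select HMPQX,R (d=19/2); attach at lengths (19/4, 19/4); label the merged cluster HMPQRX
final tree: (((H:-17/4,(P:-2/3,Q:35/3):15/4):1,(M:15/8,X:41/8):21/2):19/4,R:19/4)
total length: 77/2

P,Q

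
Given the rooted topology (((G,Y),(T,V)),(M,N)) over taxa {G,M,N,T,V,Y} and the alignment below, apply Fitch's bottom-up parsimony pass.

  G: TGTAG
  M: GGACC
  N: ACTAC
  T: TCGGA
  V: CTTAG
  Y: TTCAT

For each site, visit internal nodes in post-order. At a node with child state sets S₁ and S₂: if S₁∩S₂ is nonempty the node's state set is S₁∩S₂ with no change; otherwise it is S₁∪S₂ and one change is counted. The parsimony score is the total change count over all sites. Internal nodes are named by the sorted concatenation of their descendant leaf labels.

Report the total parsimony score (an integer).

GY@0: {T} ∩ {T} = {T} (intersection, +0)
TV@0: {T} ∪ {C} = {C,T} (union, +1)
GTVY@0: {T} ∩ {C,T} = {T} (intersection, +0)
MN@0: {G} ∪ {A} = {A,G} (union, +1)
GMNTVY@0: {T} ∪ {A,G} = {A,G,T} (union, +1)
GY@1: {G} ∪ {T} = {G,T} (union, +1)
TV@1: {C} ∪ {T} = {C,T} (union, +1)
GTVY@1: {G,T} ∩ {C,T} = {T} (intersection, +0)
MN@1: {G} ∪ {C} = {C,G} (union, +1)
GMNTVY@1: {T} ∪ {C,G} = {C,G,T} (union, +1)
GY@2: {T} ∪ {C} = {C,T} (union, +1)
TV@2: {G} ∪ {T} = {G,T} (union, +1)
GTVY@2: {C,T} ∩ {G,T} = {T} (intersection, +0)
MN@2: {A} ∪ {T} = {A,T} (union, +1)
GMNTVY@2: {T} ∩ {A,T} = {T} (intersection, +0)
GY@3: {A} ∩ {A} = {A} (intersection, +0)
TV@3: {G} ∪ {A} = {A,G} (union, +1)
GTVY@3: {A} ∩ {A,G} = {A} (intersection, +0)
MN@3: {C} ∪ {A} = {A,C} (union, +1)
GMNTVY@3: {A} ∩ {A,C} = {A} (intersection, +0)
GY@4: {G} ∪ {T} = {G,T} (union, +1)
TV@4: {A} ∪ {G} = {A,G} (union, +1)
GTVY@4: {G,T} ∩ {A,G} = {G} (intersection, +0)
MN@4: {C} ∩ {C} = {C} (intersection, +0)
GMNTVY@4: {G} ∪ {C} = {C,G} (union, +1)
per-site changes: [3, 4, 3, 2, 3]; total = 15

15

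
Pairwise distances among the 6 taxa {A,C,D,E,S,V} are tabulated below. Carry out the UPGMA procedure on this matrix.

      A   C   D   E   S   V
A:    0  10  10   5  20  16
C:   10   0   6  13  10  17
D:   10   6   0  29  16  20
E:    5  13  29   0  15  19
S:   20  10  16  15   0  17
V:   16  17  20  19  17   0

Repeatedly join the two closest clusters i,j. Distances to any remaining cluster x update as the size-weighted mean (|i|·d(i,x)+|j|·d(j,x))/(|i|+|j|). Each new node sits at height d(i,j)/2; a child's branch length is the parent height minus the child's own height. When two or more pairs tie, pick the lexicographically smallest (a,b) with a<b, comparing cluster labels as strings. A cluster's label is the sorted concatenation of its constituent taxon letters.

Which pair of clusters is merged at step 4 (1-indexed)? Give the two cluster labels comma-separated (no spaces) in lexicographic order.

AE,CDS

1. join A+E (d=5) ⇒ AE; edges |A|=5/2, |E|=5/2
  updated: d(AE,C)=23/2, d(AE,D)=39/2, d(AE,S)=35/2, d(AE,V)=35/2
2. join C+D (d=6) ⇒ CD; edges |C|=3, |D|=3
  updated: d(AE,CD)=31/2, d(CD,S)=13, d(CD,V)=37/2
3. join CD+S (d=13) ⇒ CDS; edges |CD|=7/2, |S|=13/2
  updated: d(AE,CDS)=97/6, d(CDS,V)=18
4. join AE+CDS (d=97/6) ⇒ ACDES; edges |AE|=67/12, |CDS|=19/12
  updated: d(ACDES,V)=89/5
5. join ACDES+V (d=89/5) ⇒ ACDESV; edges |ACDES|=49/60, |V|=89/10
final tree: (((A:5/2,E:5/2):67/12,((C:3,D:3):7/2,S:13/2):19/12):49/60,V:89/10)
total length: 2273/60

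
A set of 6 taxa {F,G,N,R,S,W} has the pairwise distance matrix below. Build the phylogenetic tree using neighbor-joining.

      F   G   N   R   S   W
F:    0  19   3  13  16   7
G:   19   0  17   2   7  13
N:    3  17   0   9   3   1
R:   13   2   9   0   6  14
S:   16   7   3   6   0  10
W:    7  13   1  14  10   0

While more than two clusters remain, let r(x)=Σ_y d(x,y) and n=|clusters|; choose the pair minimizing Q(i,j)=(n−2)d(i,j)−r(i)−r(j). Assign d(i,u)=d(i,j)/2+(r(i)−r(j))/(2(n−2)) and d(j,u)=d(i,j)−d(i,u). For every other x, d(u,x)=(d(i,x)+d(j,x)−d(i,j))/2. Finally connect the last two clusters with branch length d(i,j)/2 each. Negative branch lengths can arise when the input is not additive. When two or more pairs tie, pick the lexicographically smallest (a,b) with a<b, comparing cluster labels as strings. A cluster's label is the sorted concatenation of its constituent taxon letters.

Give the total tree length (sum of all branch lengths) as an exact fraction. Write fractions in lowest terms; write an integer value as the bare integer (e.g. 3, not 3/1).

157/8

iteration 1: select G,R (d=2, Q=-94); attach at lengths (11/4, -3/4); label the merged cluster GR
  updated: d(F,GR)=15, d(GR,N)=12, d(GR,S)=11/2, d(GR,W)=25/2
iteration 2: select GR,S (d=11/2, Q=-63); attach at lengths (9/2, 1); label the merged cluster GRS
  updated: d(F,GRS)=51/4, d(GRS,N)=19/4, d(GRS,W)=17/2
iteration 3: select F,N (d=3, Q=-51/2); attach at lengths (5, -2); label the merged cluster FN
  updated: d(FN,GRS)=29/4, d(FN,W)=5/2
iteration 4: select FN,GRS (d=29/4, Q=-73/4); attach at lengths (5/8, 53/8); label the merged cluster FGNRS
  updated: d(FGNRS,W)=15/8
iteration 5: select FGNRS,W (d=15/8); attach at lengths (15/16, 15/16); label the merged cluster FGNRSW
final tree: (((F:5,N:-2):5/8,((G:11/4,R:-3/4):9/2,S:1):53/8):15/16,W:15/16)
total length: 157/8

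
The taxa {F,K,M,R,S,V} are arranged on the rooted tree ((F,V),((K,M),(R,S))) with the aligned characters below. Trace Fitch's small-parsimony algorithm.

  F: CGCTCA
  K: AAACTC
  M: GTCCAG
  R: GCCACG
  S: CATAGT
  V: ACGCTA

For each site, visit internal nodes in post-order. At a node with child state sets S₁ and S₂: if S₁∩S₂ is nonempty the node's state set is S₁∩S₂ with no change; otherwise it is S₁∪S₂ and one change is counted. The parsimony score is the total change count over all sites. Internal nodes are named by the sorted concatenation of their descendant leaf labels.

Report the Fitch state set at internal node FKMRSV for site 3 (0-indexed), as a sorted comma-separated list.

C

[col 0] FV: children F:{C}, V:{A} ∪→ {A,C}; cost 1
[col 0] KM: children K:{A}, M:{G} ∪→ {A,G}; cost 1
[col 0] RS: children R:{G}, S:{C} ∪→ {C,G}; cost 1
[col 0] KMRS: children KM:{A,G}, RS:{C,G} ∩→ {G}; cost 0
[col 0] FKMRSV: children FV:{A,C}, KMRS:{G} ∪→ {A,C,G}; cost 1
[col 1] FV: children F:{G}, V:{C} ∪→ {C,G}; cost 1
[col 1] KM: children K:{A}, M:{T} ∪→ {A,T}; cost 1
[col 1] RS: children R:{C}, S:{A} ∪→ {A,C}; cost 1
[col 1] KMRS: children KM:{A,T}, RS:{A,C} ∩→ {A}; cost 0
[col 1] FKMRSV: children FV:{C,G}, KMRS:{A} ∪→ {A,C,G}; cost 1
[col 2] FV: children F:{C}, V:{G} ∪→ {C,G}; cost 1
[col 2] KM: children K:{A}, M:{C} ∪→ {A,C}; cost 1
[col 2] RS: children R:{C}, S:{T} ∪→ {C,T}; cost 1
[col 2] KMRS: children KM:{A,C}, RS:{C,T} ∩→ {C}; cost 0
[col 2] FKMRSV: children FV:{C,G}, KMRS:{C} ∩→ {C}; cost 0
[col 3] FV: children F:{T}, V:{C} ∪→ {C,T}; cost 1
[col 3] KM: children K:{C}, M:{C} ∩→ {C}; cost 0
[col 3] RS: children R:{A}, S:{A} ∩→ {A}; cost 0
[col 3] KMRS: children KM:{C}, RS:{A} ∪→ {A,C}; cost 1
[col 3] FKMRSV: children FV:{C,T}, KMRS:{A,C} ∩→ {C}; cost 0
[col 4] FV: children F:{C}, V:{T} ∪→ {C,T}; cost 1
[col 4] KM: children K:{T}, M:{A} ∪→ {A,T}; cost 1
[col 4] RS: children R:{C}, S:{G} ∪→ {C,G}; cost 1
[col 4] KMRS: children KM:{A,T}, RS:{C,G} ∪→ {A,C,G,T}; cost 1
[col 4] FKMRSV: children FV:{C,T}, KMRS:{A,C,G,T} ∩→ {C,T}; cost 0
[col 5] FV: children F:{A}, V:{A} ∩→ {A}; cost 0
[col 5] KM: children K:{C}, M:{G} ∪→ {C,G}; cost 1
[col 5] RS: children R:{G}, S:{T} ∪→ {G,T}; cost 1
[col 5] KMRS: children KM:{C,G}, RS:{G,T} ∩→ {G}; cost 0
[col 5] FKMRSV: children FV:{A}, KMRS:{G} ∪→ {A,G}; cost 1
per-site changes: [4, 4, 3, 2, 4, 3]; total = 20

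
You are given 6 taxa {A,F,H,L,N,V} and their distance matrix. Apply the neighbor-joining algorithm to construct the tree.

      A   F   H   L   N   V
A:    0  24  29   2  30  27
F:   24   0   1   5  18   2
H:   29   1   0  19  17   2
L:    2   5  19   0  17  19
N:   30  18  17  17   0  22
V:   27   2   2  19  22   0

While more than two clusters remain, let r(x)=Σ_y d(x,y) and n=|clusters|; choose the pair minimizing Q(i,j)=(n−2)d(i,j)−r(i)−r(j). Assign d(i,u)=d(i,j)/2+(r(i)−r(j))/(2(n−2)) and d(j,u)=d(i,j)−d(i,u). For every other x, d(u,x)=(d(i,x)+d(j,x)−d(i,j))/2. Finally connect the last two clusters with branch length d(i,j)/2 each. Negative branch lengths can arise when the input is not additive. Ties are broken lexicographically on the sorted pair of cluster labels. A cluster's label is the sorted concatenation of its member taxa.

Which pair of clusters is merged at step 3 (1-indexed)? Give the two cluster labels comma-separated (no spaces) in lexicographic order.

ALN,F

step 1: merge (A,L) at d=2, Q=-166; branch lengths A→29/4, L→-21/4; new cluster AL
  updated: d(AL,F)=27/2, d(AL,H)=23, d(AL,N)=45/2, d(AL,V)=22
step 2: merge (AL,N) at d=45/2, Q=-93; branch lengths AL→23/2, N→11; new cluster ALN
  updated: d(ALN,F)=9/2, d(ALN,H)=35/4, d(ALN,V)=43/4
step 3: merge (ALN,F) at d=9/2, Q=-45/2; branch lengths ALN→51/8, F→-15/8; new cluster AFLN
  updated: d(AFLN,H)=21/8, d(AFLN,V)=33/8
step 4: merge (AFLN,H) at d=21/8, Q=-35/4; branch lengths AFLN→19/8, H→1/4; new cluster AFHLN
  updated: d(AFHLN,V)=7/4
step 5: merge (AFHLN,V) at d=7/4; branch lengths AFHLN→7/8, V→7/8; new cluster AFHLNV
final tree: (((((A:29/4,L:-21/4):23/2,N:11):51/8,F:-15/8):19/8,H:1/4):7/8,V:7/8)
total length: 267/8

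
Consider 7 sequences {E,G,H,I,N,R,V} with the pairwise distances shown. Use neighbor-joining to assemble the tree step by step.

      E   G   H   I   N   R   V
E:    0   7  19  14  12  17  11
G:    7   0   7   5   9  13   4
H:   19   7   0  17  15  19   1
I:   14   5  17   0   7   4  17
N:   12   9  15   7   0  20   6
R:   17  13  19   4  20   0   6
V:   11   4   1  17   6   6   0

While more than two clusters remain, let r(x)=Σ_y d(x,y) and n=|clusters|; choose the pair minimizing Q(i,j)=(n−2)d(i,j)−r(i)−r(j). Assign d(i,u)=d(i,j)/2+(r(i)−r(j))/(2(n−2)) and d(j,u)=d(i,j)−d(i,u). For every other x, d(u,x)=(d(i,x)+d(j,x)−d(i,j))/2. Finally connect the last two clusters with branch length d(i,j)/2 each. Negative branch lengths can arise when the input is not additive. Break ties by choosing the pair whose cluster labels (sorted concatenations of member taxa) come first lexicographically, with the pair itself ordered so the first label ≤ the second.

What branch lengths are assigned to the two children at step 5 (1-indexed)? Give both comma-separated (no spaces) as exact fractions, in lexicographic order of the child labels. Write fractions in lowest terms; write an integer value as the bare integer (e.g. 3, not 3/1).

1/2,9/8

1. join I+R (d=4, Q=-123) ⇒ IR; edges |I|=1/2, |R|=7/2
  updated: d(E,IR)=27/2, d(G,IR)=7, d(H,IR)=16, d(IR,N)=23/2, d(IR,V)=19/2
2. join H+V (d=1, Q=-171/2) ⇒ HV; edges |H|=61/16, |V|=-45/16
  updated: d(E,HV)=29/2, d(G,HV)=5, d(HV,IR)=49/4, d(HV,N)=10
3. join G+HV (d=5, Q=-219/4) ⇒ GHV; edges |G|=5/24, |HV|=115/24
  updated: d(E,GHV)=33/4, d(GHV,IR)=57/8, d(GHV,N)=7
4. join E+N (d=12, Q=-161/4) ⇒ EN; edges |E|=109/16, |N|=83/16
  updated: d(EN,GHV)=13/8, d(EN,IR)=13/2
5. join EN+GHV (d=13/8, Q=-61/4) ⇒ EGHNV; edges |EN|=1/2, |GHV|=9/8
  updated: d(EGHNV,IR)=6
6. join EGHNV+IR (d=6) ⇒ EGHINRV; edges |EGHNV|=3, |IR|=3
final tree: (((E:109/16,N:83/16):1/2,(G:5/24,(H:61/16,V:-45/16):115/24):9/8):3,(I:1/2,R:7/2):3)
total length: 237/8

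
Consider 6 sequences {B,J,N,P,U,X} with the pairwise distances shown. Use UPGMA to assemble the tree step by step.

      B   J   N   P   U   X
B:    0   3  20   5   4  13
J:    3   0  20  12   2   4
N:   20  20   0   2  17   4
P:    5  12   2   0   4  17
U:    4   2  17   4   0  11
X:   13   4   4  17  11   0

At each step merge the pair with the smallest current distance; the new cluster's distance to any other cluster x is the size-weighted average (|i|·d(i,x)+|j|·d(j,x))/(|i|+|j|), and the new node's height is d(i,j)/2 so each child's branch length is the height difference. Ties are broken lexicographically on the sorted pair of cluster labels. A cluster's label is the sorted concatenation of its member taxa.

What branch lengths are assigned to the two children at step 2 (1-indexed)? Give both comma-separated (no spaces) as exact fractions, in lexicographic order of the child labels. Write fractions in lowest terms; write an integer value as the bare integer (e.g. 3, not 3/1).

1,1

1. join J+U (d=2) ⇒ JU; edges |J|=1, |U|=1
  updated: d(B,JU)=7/2, d(JU,N)=37/2, d(JU,P)=8, d(JU,X)=15/2
2. join N+P (d=2) ⇒ NP; edges |N|=1, |P|=1
  updated: d(B,NP)=25/2, d(JU,NP)=53/4, d(NP,X)=21/2
3. join B+JU (d=7/2) ⇒ BJU; edges |B|=7/4, |JU|=3/4
  updated: d(BJU,NP)=13, d(BJU,X)=28/3
4. join BJU+X (d=28/3) ⇒ BJUX; edges |BJU|=35/12, |X|=14/3
  updated: d(BJUX,NP)=99/8
5. join BJUX+NP (d=99/8) ⇒ BJNPUX; edges |BJUX|=73/48, |NP|=83/16
final tree: (((B:7/4,(J:1,U:1):3/4):35/12,X:14/3):73/48,(N:1,P:1):83/16)
total length: 499/24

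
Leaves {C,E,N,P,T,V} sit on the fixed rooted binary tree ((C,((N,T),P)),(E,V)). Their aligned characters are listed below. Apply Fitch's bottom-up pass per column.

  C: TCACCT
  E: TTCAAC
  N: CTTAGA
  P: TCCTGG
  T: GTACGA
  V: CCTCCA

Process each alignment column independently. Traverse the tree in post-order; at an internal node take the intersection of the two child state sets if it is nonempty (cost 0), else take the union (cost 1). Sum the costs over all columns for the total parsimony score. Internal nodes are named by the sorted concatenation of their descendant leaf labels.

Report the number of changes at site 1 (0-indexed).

[col 0] NT: children N:{C}, T:{G} ∪→ {C,G}; cost 1
[col 0] NPT: children NT:{C,G}, P:{T} ∪→ {C,G,T}; cost 1
[col 0] CNPT: children C:{T}, NPT:{C,G,T} ∩→ {T}; cost 0
[col 0] EV: children E:{T}, V:{C} ∪→ {C,T}; cost 1
[col 0] CENPTV: children CNPT:{T}, EV:{C,T} ∩→ {T}; cost 0
[col 1] NT: children N:{T}, T:{T} ∩→ {T}; cost 0
[col 1] NPT: children NT:{T}, P:{C} ∪→ {C,T}; cost 1
[col 1] CNPT: children C:{C}, NPT:{C,T} ∩→ {C}; cost 0
[col 1] EV: children E:{T}, V:{C} ∪→ {C,T}; cost 1
[col 1] CENPTV: children CNPT:{C}, EV:{C,T} ∩→ {C}; cost 0
[col 2] NT: children N:{T}, T:{A} ∪→ {A,T}; cost 1
[col 2] NPT: children NT:{A,T}, P:{C} ∪→ {A,C,T}; cost 1
[col 2] CNPT: children C:{A}, NPT:{A,C,T} ∩→ {A}; cost 0
[col 2] EV: children E:{C}, V:{T} ∪→ {C,T}; cost 1
[col 2] CENPTV: children CNPT:{A}, EV:{C,T} ∪→ {A,C,T}; cost 1
[col 3] NT: children N:{A}, T:{C} ∪→ {A,C}; cost 1
[col 3] NPT: children NT:{A,C}, P:{T} ∪→ {A,C,T}; cost 1
[col 3] CNPT: children C:{C}, NPT:{A,C,T} ∩→ {C}; cost 0
[col 3] EV: children E:{A}, V:{C} ∪→ {A,C}; cost 1
[col 3] CENPTV: children CNPT:{C}, EV:{A,C} ∩→ {C}; cost 0
[col 4] NT: children N:{G}, T:{G} ∩→ {G}; cost 0
[col 4] NPT: children NT:{G}, P:{G} ∩→ {G}; cost 0
[col 4] CNPT: children C:{C}, NPT:{G} ∪→ {C,G}; cost 1
[col 4] EV: children E:{A}, V:{C} ∪→ {A,C}; cost 1
[col 4] CENPTV: children CNPT:{C,G}, EV:{A,C} ∩→ {C}; cost 0
[col 5] NT: children N:{A}, T:{A} ∩→ {A}; cost 0
[col 5] NPT: children NT:{A}, P:{G} ∪→ {A,G}; cost 1
[col 5] CNPT: children C:{T}, NPT:{A,G} ∪→ {A,G,T}; cost 1
[col 5] EV: children E:{C}, V:{A} ∪→ {A,C}; cost 1
[col 5] CENPTV: children CNPT:{A,G,T}, EV:{A,C} ∩→ {A}; cost 0
per-site changes: [3, 2, 4, 3, 2, 3]; total = 17

2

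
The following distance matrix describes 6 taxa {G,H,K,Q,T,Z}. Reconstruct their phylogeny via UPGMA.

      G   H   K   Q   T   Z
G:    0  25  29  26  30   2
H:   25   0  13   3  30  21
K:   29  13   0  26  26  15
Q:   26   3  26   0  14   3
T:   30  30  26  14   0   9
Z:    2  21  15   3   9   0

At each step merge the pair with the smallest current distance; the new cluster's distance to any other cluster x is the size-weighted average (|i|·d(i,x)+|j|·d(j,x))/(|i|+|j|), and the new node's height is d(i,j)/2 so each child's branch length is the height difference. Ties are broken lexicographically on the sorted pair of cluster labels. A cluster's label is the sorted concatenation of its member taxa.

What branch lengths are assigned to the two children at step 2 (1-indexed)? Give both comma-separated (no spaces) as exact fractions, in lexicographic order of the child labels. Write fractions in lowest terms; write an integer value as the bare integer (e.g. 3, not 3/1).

3/2,3/2

iteration 1: select G,Z (d=2); attach at lengths (1, 1); label the merged cluster GZ
  updated: d(GZ,H)=23, d(GZ,K)=22, d(GZ,Q)=29/2, d(GZ,T)=39/2
iteration 2: select H,Q (d=3); attach at lengths (3/2, 3/2); label the merged cluster HQ
  updated: d(GZ,HQ)=75/4, d(HQ,K)=39/2, d(HQ,T)=22
iteration 3: select GZ,HQ (d=75/4); attach at lengths (67/8, 63/8); label the merged cluster GHQZ
  updated: d(GHQZ,K)=83/4, d(GHQZ,T)=83/4
iteration 4: select GHQZ,K (d=83/4); attach at lengths (1, 83/8); label the merged cluster GHKQZ
  updated: d(GHKQZ,T)=109/5
iteration 5: select GHKQZ,T (d=109/5); attach at lengths (21/40, 109/10); label the merged cluster GHKQTZ
final tree: ((((G:1,Z:1):67/8,(H:3/2,Q:3/2):63/8):1,K:83/8):21/40,T:109/10)
total length: 881/20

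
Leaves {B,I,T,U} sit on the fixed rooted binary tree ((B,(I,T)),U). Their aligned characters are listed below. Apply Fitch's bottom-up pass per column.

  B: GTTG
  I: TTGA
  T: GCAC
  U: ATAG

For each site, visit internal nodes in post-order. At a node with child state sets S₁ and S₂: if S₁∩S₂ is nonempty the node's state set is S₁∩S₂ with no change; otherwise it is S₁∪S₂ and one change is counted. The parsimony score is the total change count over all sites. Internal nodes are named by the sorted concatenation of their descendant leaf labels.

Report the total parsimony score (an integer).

site 0, node IT: I={T} ∪ T={G} → {G,T} (+1)
site 0, node BIT: B={G} ∩ IT={G,T} → {G} (+0)
site 0, node BITU: BIT={G} ∪ U={A} → {A,G} (+1)
site 1, node IT: I={T} ∪ T={C} → {C,T} (+1)
site 1, node BIT: B={T} ∩ IT={C,T} → {T} (+0)
site 1, node BITU: BIT={T} ∩ U={T} → {T} (+0)
site 2, node IT: I={G} ∪ T={A} → {A,G} (+1)
site 2, node BIT: B={T} ∪ IT={A,G} → {A,G,T} (+1)
site 2, node BITU: BIT={A,G,T} ∩ U={A} → {A} (+0)
site 3, node IT: I={A} ∪ T={C} → {A,C} (+1)
site 3, node BIT: B={G} ∪ IT={A,C} → {A,C,G} (+1)
site 3, node BITU: BIT={A,C,G} ∩ U={G} → {G} (+0)
per-site changes: [2, 1, 2, 2]; total = 7

7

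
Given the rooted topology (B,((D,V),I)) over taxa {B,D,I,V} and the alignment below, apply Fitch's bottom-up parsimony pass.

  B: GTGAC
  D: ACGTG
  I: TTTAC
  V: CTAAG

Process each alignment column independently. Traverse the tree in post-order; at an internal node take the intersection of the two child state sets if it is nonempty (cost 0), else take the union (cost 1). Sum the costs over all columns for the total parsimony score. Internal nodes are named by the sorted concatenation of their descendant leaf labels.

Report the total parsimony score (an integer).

8

site 0, node DV: D={A} ∪ V={C} → {A,C} (+1)
site 0, node DIV: DV={A,C} ∪ I={T} → {A,C,T} (+1)
site 0, node BDIV: B={G} ∪ DIV={A,C,T} → {A,C,G,T} (+1)
site 1, node DV: D={C} ∪ V={T} → {C,T} (+1)
site 1, node DIV: DV={C,T} ∩ I={T} → {T} (+0)
site 1, node BDIV: B={T} ∩ DIV={T} → {T} (+0)
site 2, node DV: D={G} ∪ V={A} → {A,G} (+1)
site 2, node DIV: DV={A,G} ∪ I={T} → {A,G,T} (+1)
site 2, node BDIV: B={G} ∩ DIV={A,G,T} → {G} (+0)
site 3, node DV: D={T} ∪ V={A} → {A,T} (+1)
site 3, node DIV: DV={A,T} ∩ I={A} → {A} (+0)
site 3, node BDIV: B={A} ∩ DIV={A} → {A} (+0)
site 4, node DV: D={G} ∩ V={G} → {G} (+0)
site 4, node DIV: DV={G} ∪ I={C} → {C,G} (+1)
site 4, node BDIV: B={C} ∩ DIV={C,G} → {C} (+0)
per-site changes: [3, 1, 2, 1, 1]; total = 8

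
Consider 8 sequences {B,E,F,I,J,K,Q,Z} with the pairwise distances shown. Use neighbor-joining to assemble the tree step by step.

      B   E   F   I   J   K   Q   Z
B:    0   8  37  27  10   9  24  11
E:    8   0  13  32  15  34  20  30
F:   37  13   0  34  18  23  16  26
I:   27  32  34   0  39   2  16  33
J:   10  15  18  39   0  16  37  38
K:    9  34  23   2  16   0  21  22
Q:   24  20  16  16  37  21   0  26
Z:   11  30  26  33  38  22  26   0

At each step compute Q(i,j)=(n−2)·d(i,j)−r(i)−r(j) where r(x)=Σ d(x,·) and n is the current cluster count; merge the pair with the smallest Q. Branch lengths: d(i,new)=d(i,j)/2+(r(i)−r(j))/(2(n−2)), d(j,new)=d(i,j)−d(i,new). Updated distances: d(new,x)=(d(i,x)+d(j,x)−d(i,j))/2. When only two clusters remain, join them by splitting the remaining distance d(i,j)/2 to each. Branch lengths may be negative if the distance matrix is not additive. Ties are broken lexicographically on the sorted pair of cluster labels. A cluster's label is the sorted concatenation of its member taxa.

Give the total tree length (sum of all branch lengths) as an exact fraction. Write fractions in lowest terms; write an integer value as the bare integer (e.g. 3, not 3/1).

iteration 1: select I,K (d=2, Q=-298); attach at lengths (17/3, -11/3); label the merged cluster IK
  updated: d(B,IK)=17, d(E,IK)=32, d(F,IK)=55/2, d(IK,J)=53/2, d(IK,Q)=35/2, d(IK,Z)=53/2
iteration 2: select B,Z (d=11, Q=-419/2); attach at lengths (9/20, 211/20); label the merged cluster BZ
  updated: d(BZ,E)=27/2, d(BZ,F)=26, d(BZ,IK)=65/4, d(BZ,J)=37/2, d(BZ,Q)=39/2
iteration 3: select IK,Q (d=35/2, Q=-639/4); attach at lengths (319/32, 241/32); label the merged cluster IKQ
  updated: d(BZ,IKQ)=73/8, d(E,IKQ)=69/4, d(F,IKQ)=13, d(IKQ,J)=23
iteration 4: select BZ,IKQ (d=73/8, Q=-817/8); attach at lengths (257/48, 181/48); label the merged cluster BIKQZ
  updated: d(BIKQZ,E)=173/16, d(BIKQZ,F)=239/16, d(BIKQZ,J)=259/16
iteration 5: select BIKQZ,E (d=173/16, Q=-473/8); attach at lengths (99/16, 37/8); label the merged cluster BEIKQZ
  updated: d(BEIKQZ,F)=137/16, d(BEIKQZ,J)=163/16
iteration 6: select BEIKQZ,F (d=137/16, Q=-147/4); attach at lengths (3/8, 131/16); label the merged cluster BEFIKQZ
  updated: d(BEFIKQZ,J)=157/16
iteration 7: select BEFIKQZ,J (d=157/16); attach at lengths (157/32, 157/32); label the merged cluster BEFIJKQZ
final tree: (((((B:9/20,Z:211/20):257/48,((I:17/3,K:-11/3):319/32,Q:241/32):181/48):99/16,E:37/8):3/8,F:131/16):157/32,J:157/32)
total length: 1101/16

1101/16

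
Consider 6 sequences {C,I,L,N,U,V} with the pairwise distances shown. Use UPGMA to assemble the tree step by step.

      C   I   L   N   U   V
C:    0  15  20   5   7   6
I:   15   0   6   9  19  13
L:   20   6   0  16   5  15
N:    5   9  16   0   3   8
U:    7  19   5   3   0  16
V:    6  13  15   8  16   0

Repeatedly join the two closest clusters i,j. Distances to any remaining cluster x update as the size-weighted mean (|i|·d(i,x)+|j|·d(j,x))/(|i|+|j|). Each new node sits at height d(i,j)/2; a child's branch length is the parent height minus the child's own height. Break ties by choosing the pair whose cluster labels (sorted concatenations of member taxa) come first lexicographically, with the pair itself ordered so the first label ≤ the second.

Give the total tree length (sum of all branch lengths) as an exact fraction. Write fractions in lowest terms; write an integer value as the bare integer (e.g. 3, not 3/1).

iteration 1: select N,U (d=3); attach at lengths (3/2, 3/2); label the merged cluster NU
  updated: d(C,NU)=6, d(I,NU)=14, d(L,NU)=21/2, d(NU,V)=12
iteration 2: select C,NU (d=6); attach at lengths (3, 3/2); label the merged cluster CNU
  updated: d(CNU,I)=43/3, d(CNU,L)=41/3, d(CNU,V)=10
iteration 3: select I,L (d=6); attach at lengths (3, 3); label the merged cluster IL
  updated: d(CNU,IL)=14, d(IL,V)=14
iteration 4: select CNU,V (d=10); attach at lengths (2, 5); label the merged cluster CNUV
  updated: d(CNUV,IL)=14
iteration 5: select CNUV,IL (d=14); attach at lengths (2, 4); label the merged cluster CILNUV
final tree: (((C:3,(N:3/2,U:3/2):3/2):2,V:5):2,(I:3,L:3):4)
total length: 53/2

53/2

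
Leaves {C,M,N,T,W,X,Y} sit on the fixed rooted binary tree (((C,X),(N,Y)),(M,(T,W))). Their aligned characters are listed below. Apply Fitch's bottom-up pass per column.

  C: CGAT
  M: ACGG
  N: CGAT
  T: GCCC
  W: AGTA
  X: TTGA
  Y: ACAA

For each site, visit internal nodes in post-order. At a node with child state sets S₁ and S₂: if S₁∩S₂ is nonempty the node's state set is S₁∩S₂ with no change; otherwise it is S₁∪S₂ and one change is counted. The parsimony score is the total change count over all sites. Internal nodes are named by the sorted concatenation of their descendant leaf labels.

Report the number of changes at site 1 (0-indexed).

site 0, node CX: C={C} ∪ X={T} → {C,T} (+1)
site 0, node NY: N={C} ∪ Y={A} → {A,C} (+1)
site 0, node CNXY: CX={C,T} ∩ NY={A,C} → {C} (+0)
site 0, node TW: T={G} ∪ W={A} → {A,G} (+1)
site 0, node MTW: M={A} ∩ TW={A,G} → {A} (+0)
site 0, node CMNTWXY: CNXY={C} ∪ MTW={A} → {A,C} (+1)
site 1, node CX: C={G} ∪ X={T} → {G,T} (+1)
site 1, node NY: N={G} ∪ Y={C} → {C,G} (+1)
site 1, node CNXY: CX={G,T} ∩ NY={C,G} → {G} (+0)
site 1, node TW: T={C} ∪ W={G} → {C,G} (+1)
site 1, node MTW: M={C} ∩ TW={C,G} → {C} (+0)
site 1, node CMNTWXY: CNXY={G} ∪ MTW={C} → {C,G} (+1)
site 2, node CX: C={A} ∪ X={G} → {A,G} (+1)
site 2, node NY: N={A} ∩ Y={A} → {A} (+0)
site 2, node CNXY: CX={A,G} ∩ NY={A} → {A} (+0)
site 2, node TW: T={C} ∪ W={T} → {C,T} (+1)
site 2, node MTW: M={G} ∪ TW={C,T} → {C,G,T} (+1)
site 2, node CMNTWXY: CNXY={A} ∪ MTW={C,G,T} → {A,C,G,T} (+1)
site 3, node CX: C={T} ∪ X={A} → {A,T} (+1)
site 3, node NY: N={T} ∪ Y={A} → {A,T} (+1)
site 3, node CNXY: CX={A,T} ∩ NY={A,T} → {A,T} (+0)
site 3, node TW: T={C} ∪ W={A} → {A,C} (+1)
site 3, node MTW: M={G} ∪ TW={A,C} → {A,C,G} (+1)
site 3, node CMNTWXY: CNXY={A,T} ∩ MTW={A,C,G} → {A} (+0)
per-site changes: [4, 4, 4, 4]; total = 16

4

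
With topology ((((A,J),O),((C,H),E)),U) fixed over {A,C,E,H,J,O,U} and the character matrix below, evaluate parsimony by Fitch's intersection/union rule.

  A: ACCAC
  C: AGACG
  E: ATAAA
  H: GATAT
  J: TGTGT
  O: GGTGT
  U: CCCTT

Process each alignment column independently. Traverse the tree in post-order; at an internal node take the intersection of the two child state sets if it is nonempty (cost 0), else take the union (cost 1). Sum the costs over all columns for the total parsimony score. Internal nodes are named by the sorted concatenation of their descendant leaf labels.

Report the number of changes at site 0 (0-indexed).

site 0, node AJ: A={A} ∪ J={T} → {A,T} (+1)
site 0, node AJO: AJ={A,T} ∪ O={G} → {A,G,T} (+1)
site 0, node CH: C={A} ∪ H={G} → {A,G} (+1)
site 0, node CEH: CH={A,G} ∩ E={A} → {A} (+0)
site 0, node ACEHJO: AJO={A,G,T} ∩ CEH={A} → {A} (+0)
site 0, node ACEHJOU: ACEHJO={A} ∪ U={C} → {A,C} (+1)
site 1, node AJ: A={C} ∪ J={G} → {C,G} (+1)
site 1, node AJO: AJ={C,G} ∩ O={G} → {G} (+0)
site 1, node CH: C={G} ∪ H={A} → {A,G} (+1)
site 1, node CEH: CH={A,G} ∪ E={T} → {A,G,T} (+1)
site 1, node ACEHJO: AJO={G} ∩ CEH={A,G,T} → {G} (+0)
site 1, node ACEHJOU: ACEHJO={G} ∪ U={C} → {C,G} (+1)
site 2, node AJ: A={C} ∪ J={T} → {C,T} (+1)
site 2, node AJO: AJ={C,T} ∩ O={T} → {T} (+0)
site 2, node CH: C={A} ∪ H={T} → {A,T} (+1)
site 2, node CEH: CH={A,T} ∩ E={A} → {A} (+0)
site 2, node ACEHJO: AJO={T} ∪ CEH={A} → {A,T} (+1)
site 2, node ACEHJOU: ACEHJO={A,T} ∪ U={C} → {A,C,T} (+1)
site 3, node AJ: A={A} ∪ J={G} → {A,G} (+1)
site 3, node AJO: AJ={A,G} ∩ O={G} → {G} (+0)
site 3, node CH: C={C} ∪ H={A} → {A,C} (+1)
site 3, node CEH: CH={A,C} ∩ E={A} → {A} (+0)
site 3, node ACEHJO: AJO={G} ∪ CEH={A} → {A,G} (+1)
site 3, node ACEHJOU: ACEHJO={A,G} ∪ U={T} → {A,G,T} (+1)
site 4, node AJ: A={C} ∪ J={T} → {C,T} (+1)
site 4, node AJO: AJ={C,T} ∩ O={T} → {T} (+0)
site 4, node CH: C={G} ∪ H={T} → {G,T} (+1)
site 4, node CEH: CH={G,T} ∪ E={A} → {A,G,T} (+1)
site 4, node ACEHJO: AJO={T} ∩ CEH={A,G,T} → {T} (+0)
site 4, node ACEHJOU: ACEHJO={T} ∩ U={T} → {T} (+0)
per-site changes: [4, 4, 4, 4, 3]; total = 19

4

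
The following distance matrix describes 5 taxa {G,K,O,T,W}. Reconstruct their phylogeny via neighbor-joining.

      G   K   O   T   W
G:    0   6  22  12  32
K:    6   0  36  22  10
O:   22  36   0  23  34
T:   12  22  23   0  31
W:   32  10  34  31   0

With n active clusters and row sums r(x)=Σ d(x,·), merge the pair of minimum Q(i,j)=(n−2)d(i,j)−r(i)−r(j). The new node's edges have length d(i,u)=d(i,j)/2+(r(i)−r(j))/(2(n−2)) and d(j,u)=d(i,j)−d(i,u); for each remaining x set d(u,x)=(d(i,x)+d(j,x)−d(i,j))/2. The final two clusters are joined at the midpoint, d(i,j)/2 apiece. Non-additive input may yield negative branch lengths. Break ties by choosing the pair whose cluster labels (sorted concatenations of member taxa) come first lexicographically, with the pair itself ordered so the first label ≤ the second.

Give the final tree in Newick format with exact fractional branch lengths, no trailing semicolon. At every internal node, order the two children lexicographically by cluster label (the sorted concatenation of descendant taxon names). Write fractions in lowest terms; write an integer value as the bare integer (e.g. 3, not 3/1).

(((G:21/8,(K:-1/2,W:21/2):91/8):23/8,O:129/8):55/16,T:55/16)

step 1: merge (K,W) at d=10, Q=-151; branch lengths K→-1/2, W→21/2; new cluster KW
  updated: d(G,KW)=14, d(KW,O)=30, d(KW,T)=43/2
step 2: merge (G,KW) at d=14, Q=-171/2; branch lengths G→21/8, KW→91/8; new cluster GKW
  updated: d(GKW,O)=19, d(GKW,T)=39/4
step 3: merge (GKW,O) at d=19, Q=-207/4; branch lengths GKW→23/8, O→129/8; new cluster GKOW
  updated: d(GKOW,T)=55/8
step 4: merge (GKOW,T) at d=55/8; branch lengths GKOW→55/16, T→55/16; new cluster GKOTW
final tree: (((G:21/8,(K:-1/2,W:21/2):91/8):23/8,O:129/8):55/16,T:55/16)
total length: 399/8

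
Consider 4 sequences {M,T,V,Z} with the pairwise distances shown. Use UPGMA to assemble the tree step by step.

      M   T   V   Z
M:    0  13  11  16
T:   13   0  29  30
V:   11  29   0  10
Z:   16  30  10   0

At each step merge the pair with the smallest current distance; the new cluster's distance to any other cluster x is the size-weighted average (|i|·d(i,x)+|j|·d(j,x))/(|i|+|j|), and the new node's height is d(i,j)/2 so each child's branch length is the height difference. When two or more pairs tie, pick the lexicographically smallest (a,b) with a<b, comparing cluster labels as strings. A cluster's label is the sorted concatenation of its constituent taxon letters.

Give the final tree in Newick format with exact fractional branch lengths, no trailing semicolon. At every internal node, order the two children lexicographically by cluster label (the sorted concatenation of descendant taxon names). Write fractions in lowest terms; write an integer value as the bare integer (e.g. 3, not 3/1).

((M:13/2,T:13/2):17/4,(V:5,Z:5):23/4)

step 1: merge (V,Z) at d=10; branch lengths V→5, Z→5; new cluster VZ
  updated: d(M,VZ)=27/2, d(T,VZ)=59/2
step 2: merge (M,T) at d=13; branch lengths M→13/2, T→13/2; new cluster MT
  updated: d(MT,VZ)=43/2
step 3: merge (MT,VZ) at d=43/2; branch lengths MT→17/4, VZ→23/4; new cluster MTVZ
final tree: ((M:13/2,T:13/2):17/4,(V:5,Z:5):23/4)
total length: 33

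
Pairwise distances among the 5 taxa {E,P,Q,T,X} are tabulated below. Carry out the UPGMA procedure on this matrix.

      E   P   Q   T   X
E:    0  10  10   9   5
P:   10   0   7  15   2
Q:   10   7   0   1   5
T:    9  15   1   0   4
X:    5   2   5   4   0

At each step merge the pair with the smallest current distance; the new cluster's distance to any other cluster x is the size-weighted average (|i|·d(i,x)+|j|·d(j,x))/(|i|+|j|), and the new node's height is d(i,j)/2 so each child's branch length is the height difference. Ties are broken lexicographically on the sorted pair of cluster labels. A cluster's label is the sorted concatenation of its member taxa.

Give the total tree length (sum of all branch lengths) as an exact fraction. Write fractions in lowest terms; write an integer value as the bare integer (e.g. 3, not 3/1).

163/12

1. join Q+T (d=1) ⇒ QT; edges |Q|=1/2, |T|=1/2
  updated: d(E,QT)=19/2, d(P,QT)=11, d(QT,X)=9/2
2. join P+X (d=2) ⇒ PX; edges |P|=1, |X|=1
  updated: d(E,PX)=15/2, d(PX,QT)=31/4
3. join E+PX (d=15/2) ⇒ EPX; edges |E|=15/4, |PX|=11/4
  updated: d(EPX,QT)=25/3
4. join EPX+QT (d=25/3) ⇒ EPQTX; edges |EPX|=5/12, |QT|=11/3
final tree: ((E:15/4,(P:1,X:1):11/4):5/12,(Q:1/2,T:1/2):11/3)
total length: 163/12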